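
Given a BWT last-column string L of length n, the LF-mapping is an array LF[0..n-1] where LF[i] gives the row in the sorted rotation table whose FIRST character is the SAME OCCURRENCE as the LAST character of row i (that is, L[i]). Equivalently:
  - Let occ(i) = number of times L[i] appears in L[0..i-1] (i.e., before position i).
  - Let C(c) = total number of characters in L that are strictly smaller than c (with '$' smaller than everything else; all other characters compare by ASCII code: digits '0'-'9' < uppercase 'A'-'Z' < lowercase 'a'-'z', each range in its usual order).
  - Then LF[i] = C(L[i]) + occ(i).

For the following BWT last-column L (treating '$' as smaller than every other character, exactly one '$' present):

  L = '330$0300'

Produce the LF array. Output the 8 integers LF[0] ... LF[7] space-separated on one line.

Answer: 5 6 1 0 2 7 3 4

Derivation:
Char counts: '$':1, '0':4, '3':3
C (first-col start): C('$')=0, C('0')=1, C('3')=5
L[0]='3': occ=0, LF[0]=C('3')+0=5+0=5
L[1]='3': occ=1, LF[1]=C('3')+1=5+1=6
L[2]='0': occ=0, LF[2]=C('0')+0=1+0=1
L[3]='$': occ=0, LF[3]=C('$')+0=0+0=0
L[4]='0': occ=1, LF[4]=C('0')+1=1+1=2
L[5]='3': occ=2, LF[5]=C('3')+2=5+2=7
L[6]='0': occ=2, LF[6]=C('0')+2=1+2=3
L[7]='0': occ=3, LF[7]=C('0')+3=1+3=4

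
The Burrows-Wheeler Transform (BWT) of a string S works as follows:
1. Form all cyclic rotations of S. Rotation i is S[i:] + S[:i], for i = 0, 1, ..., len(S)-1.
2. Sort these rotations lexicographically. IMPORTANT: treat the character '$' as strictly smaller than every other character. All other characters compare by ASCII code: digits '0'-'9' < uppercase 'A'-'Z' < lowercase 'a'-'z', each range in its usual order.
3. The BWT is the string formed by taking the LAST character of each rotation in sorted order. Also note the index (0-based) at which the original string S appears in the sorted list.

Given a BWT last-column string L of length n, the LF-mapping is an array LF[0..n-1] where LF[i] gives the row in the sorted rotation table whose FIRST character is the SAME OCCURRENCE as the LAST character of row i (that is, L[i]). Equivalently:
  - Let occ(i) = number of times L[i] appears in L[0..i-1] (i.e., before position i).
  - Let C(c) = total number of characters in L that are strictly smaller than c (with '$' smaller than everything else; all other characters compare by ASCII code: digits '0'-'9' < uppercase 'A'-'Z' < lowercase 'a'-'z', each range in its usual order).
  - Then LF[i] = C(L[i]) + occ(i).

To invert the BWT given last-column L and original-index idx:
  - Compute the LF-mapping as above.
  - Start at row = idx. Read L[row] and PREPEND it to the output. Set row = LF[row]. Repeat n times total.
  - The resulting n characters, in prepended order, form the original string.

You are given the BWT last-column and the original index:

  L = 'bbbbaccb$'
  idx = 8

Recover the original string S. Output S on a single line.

LF mapping: 2 3 4 5 1 7 8 6 0
Walk LF starting at row 8, prepending L[row]:
  step 1: row=8, L[8]='$', prepend. Next row=LF[8]=0
  step 2: row=0, L[0]='b', prepend. Next row=LF[0]=2
  step 3: row=2, L[2]='b', prepend. Next row=LF[2]=4
  step 4: row=4, L[4]='a', prepend. Next row=LF[4]=1
  step 5: row=1, L[1]='b', prepend. Next row=LF[1]=3
  step 6: row=3, L[3]='b', prepend. Next row=LF[3]=5
  step 7: row=5, L[5]='c', prepend. Next row=LF[5]=7
  step 8: row=7, L[7]='b', prepend. Next row=LF[7]=6
  step 9: row=6, L[6]='c', prepend. Next row=LF[6]=8
Reversed output: cbcbbabb$

Answer: cbcbbabb$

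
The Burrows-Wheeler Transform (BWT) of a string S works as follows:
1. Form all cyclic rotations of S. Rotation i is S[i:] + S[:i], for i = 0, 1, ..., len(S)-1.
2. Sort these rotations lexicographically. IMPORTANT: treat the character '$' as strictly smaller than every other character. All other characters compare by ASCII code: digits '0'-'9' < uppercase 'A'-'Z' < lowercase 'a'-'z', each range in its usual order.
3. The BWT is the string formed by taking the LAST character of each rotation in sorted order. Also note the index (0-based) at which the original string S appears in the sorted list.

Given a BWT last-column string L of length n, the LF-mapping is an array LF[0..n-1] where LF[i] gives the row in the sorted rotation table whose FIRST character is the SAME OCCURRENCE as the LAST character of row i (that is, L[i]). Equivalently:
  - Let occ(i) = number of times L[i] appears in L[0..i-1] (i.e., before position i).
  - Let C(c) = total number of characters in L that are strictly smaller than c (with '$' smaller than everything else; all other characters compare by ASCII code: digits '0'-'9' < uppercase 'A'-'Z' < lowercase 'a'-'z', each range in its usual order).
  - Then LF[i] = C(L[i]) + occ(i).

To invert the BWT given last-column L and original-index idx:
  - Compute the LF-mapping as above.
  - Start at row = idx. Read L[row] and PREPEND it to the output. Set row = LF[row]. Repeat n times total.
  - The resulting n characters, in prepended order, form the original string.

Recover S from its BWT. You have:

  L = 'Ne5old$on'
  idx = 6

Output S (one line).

LF mapping: 2 4 1 7 5 3 0 8 6
Walk LF starting at row 6, prepending L[row]:
  step 1: row=6, L[6]='$', prepend. Next row=LF[6]=0
  step 2: row=0, L[0]='N', prepend. Next row=LF[0]=2
  step 3: row=2, L[2]='5', prepend. Next row=LF[2]=1
  step 4: row=1, L[1]='e', prepend. Next row=LF[1]=4
  step 5: row=4, L[4]='l', prepend. Next row=LF[4]=5
  step 6: row=5, L[5]='d', prepend. Next row=LF[5]=3
  step 7: row=3, L[3]='o', prepend. Next row=LF[3]=7
  step 8: row=7, L[7]='o', prepend. Next row=LF[7]=8
  step 9: row=8, L[8]='n', prepend. Next row=LF[8]=6
Reversed output: noodle5N$

Answer: noodle5N$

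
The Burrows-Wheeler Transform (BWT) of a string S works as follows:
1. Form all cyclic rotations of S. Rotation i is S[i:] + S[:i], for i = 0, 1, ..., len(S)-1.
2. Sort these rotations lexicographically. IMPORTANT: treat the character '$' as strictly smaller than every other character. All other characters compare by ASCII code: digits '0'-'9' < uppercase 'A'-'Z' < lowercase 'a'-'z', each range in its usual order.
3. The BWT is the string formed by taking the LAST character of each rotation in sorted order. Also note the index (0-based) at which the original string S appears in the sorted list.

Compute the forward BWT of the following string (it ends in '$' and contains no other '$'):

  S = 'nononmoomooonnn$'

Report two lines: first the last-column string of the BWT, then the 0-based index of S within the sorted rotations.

Answer: nnononoo$ononmom
8

Derivation:
All 16 rotations (rotation i = S[i:]+S[:i]):
  rot[0] = nononmoomooonnn$
  rot[1] = ononmoomooonnn$n
  rot[2] = nonmoomooonnn$no
  rot[3] = onmoomooonnn$non
  rot[4] = nmoomooonnn$nono
  rot[5] = moomooonnn$nonon
  rot[6] = oomooonnn$nononm
  rot[7] = omooonnn$nononmo
  rot[8] = mooonnn$nononmoo
  rot[9] = ooonnn$nononmoom
  rot[10] = oonnn$nononmoomo
  rot[11] = onnn$nononmoomoo
  rot[12] = nnn$nononmoomooo
  rot[13] = nn$nononmoomooon
  rot[14] = n$nononmoomooonn
  rot[15] = $nononmoomooonnn
Sorted (with $ < everything):
  sorted[0] = $nononmoomooonnn  (last char: 'n')
  sorted[1] = moomooonnn$nonon  (last char: 'n')
  sorted[2] = mooonnn$nononmoo  (last char: 'o')
  sorted[3] = n$nononmoomooonn  (last char: 'n')
  sorted[4] = nmoomooonnn$nono  (last char: 'o')
  sorted[5] = nn$nononmoomooon  (last char: 'n')
  sorted[6] = nnn$nononmoomooo  (last char: 'o')
  sorted[7] = nonmoomooonnn$no  (last char: 'o')
  sorted[8] = nononmoomooonnn$  (last char: '$')
  sorted[9] = omooonnn$nononmo  (last char: 'o')
  sorted[10] = onmoomooonnn$non  (last char: 'n')
  sorted[11] = onnn$nononmoomoo  (last char: 'o')
  sorted[12] = ononmoomooonnn$n  (last char: 'n')
  sorted[13] = oomooonnn$nononm  (last char: 'm')
  sorted[14] = oonnn$nononmoomo  (last char: 'o')
  sorted[15] = ooonnn$nononmoom  (last char: 'm')
Last column: nnononoo$ononmom
Original string S is at sorted index 8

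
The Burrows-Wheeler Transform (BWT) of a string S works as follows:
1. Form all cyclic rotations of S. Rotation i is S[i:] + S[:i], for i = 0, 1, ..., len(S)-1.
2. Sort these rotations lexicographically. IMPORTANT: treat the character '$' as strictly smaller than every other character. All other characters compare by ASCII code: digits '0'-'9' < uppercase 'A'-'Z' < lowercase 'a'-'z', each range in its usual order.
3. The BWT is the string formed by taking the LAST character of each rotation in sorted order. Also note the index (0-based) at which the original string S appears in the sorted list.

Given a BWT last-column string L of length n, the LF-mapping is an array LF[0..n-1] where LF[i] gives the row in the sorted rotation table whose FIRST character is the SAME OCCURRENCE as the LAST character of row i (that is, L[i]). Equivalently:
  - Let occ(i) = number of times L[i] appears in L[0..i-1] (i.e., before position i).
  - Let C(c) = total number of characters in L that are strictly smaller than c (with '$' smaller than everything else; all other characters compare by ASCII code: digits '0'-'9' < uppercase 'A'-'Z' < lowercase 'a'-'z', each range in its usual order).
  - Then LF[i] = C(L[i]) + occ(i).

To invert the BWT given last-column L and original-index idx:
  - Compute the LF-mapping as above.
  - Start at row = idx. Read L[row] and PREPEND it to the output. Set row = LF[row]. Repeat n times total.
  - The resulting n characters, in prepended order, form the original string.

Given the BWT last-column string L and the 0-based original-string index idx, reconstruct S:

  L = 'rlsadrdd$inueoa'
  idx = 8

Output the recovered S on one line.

LF mapping: 11 8 13 1 3 12 4 5 0 7 9 14 6 10 2
Walk LF starting at row 8, prepending L[row]:
  step 1: row=8, L[8]='$', prepend. Next row=LF[8]=0
  step 2: row=0, L[0]='r', prepend. Next row=LF[0]=11
  step 3: row=11, L[11]='u', prepend. Next row=LF[11]=14
  step 4: row=14, L[14]='a', prepend. Next row=LF[14]=2
  step 5: row=2, L[2]='s', prepend. Next row=LF[2]=13
  step 6: row=13, L[13]='o', prepend. Next row=LF[13]=10
  step 7: row=10, L[10]='n', prepend. Next row=LF[10]=9
  step 8: row=9, L[9]='i', prepend. Next row=LF[9]=7
  step 9: row=7, L[7]='d', prepend. Next row=LF[7]=5
  step 10: row=5, L[5]='r', prepend. Next row=LF[5]=12
  step 11: row=12, L[12]='e', prepend. Next row=LF[12]=6
  step 12: row=6, L[6]='d', prepend. Next row=LF[6]=4
  step 13: row=4, L[4]='d', prepend. Next row=LF[4]=3
  step 14: row=3, L[3]='a', prepend. Next row=LF[3]=1
  step 15: row=1, L[1]='l', prepend. Next row=LF[1]=8
Reversed output: ladderdinosaur$

Answer: ladderdinosaur$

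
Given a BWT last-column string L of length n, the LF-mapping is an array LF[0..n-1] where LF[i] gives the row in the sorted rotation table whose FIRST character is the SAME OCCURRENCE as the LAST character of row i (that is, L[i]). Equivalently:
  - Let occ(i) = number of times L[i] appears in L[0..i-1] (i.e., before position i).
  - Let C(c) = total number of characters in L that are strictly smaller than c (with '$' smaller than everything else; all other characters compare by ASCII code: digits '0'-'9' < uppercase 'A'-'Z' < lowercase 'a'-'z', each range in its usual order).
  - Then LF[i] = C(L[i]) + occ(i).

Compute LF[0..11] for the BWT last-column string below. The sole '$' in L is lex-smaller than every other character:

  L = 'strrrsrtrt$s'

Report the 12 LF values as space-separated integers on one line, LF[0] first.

Answer: 6 9 1 2 3 7 4 10 5 11 0 8

Derivation:
Char counts: '$':1, 'r':5, 's':3, 't':3
C (first-col start): C('$')=0, C('r')=1, C('s')=6, C('t')=9
L[0]='s': occ=0, LF[0]=C('s')+0=6+0=6
L[1]='t': occ=0, LF[1]=C('t')+0=9+0=9
L[2]='r': occ=0, LF[2]=C('r')+0=1+0=1
L[3]='r': occ=1, LF[3]=C('r')+1=1+1=2
L[4]='r': occ=2, LF[4]=C('r')+2=1+2=3
L[5]='s': occ=1, LF[5]=C('s')+1=6+1=7
L[6]='r': occ=3, LF[6]=C('r')+3=1+3=4
L[7]='t': occ=1, LF[7]=C('t')+1=9+1=10
L[8]='r': occ=4, LF[8]=C('r')+4=1+4=5
L[9]='t': occ=2, LF[9]=C('t')+2=9+2=11
L[10]='$': occ=0, LF[10]=C('$')+0=0+0=0
L[11]='s': occ=2, LF[11]=C('s')+2=6+2=8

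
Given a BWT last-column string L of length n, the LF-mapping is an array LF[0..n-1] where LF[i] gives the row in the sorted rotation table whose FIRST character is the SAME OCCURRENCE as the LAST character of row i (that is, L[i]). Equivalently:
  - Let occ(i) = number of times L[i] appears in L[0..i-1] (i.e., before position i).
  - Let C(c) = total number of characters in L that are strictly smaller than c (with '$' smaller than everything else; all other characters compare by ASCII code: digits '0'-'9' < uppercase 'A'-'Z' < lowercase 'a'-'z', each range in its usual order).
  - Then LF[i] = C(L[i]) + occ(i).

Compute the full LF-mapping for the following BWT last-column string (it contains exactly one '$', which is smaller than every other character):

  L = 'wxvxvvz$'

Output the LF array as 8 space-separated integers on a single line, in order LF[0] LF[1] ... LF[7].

Char counts: '$':1, 'v':3, 'w':1, 'x':2, 'z':1
C (first-col start): C('$')=0, C('v')=1, C('w')=4, C('x')=5, C('z')=7
L[0]='w': occ=0, LF[0]=C('w')+0=4+0=4
L[1]='x': occ=0, LF[1]=C('x')+0=5+0=5
L[2]='v': occ=0, LF[2]=C('v')+0=1+0=1
L[3]='x': occ=1, LF[3]=C('x')+1=5+1=6
L[4]='v': occ=1, LF[4]=C('v')+1=1+1=2
L[5]='v': occ=2, LF[5]=C('v')+2=1+2=3
L[6]='z': occ=0, LF[6]=C('z')+0=7+0=7
L[7]='$': occ=0, LF[7]=C('$')+0=0+0=0

Answer: 4 5 1 6 2 3 7 0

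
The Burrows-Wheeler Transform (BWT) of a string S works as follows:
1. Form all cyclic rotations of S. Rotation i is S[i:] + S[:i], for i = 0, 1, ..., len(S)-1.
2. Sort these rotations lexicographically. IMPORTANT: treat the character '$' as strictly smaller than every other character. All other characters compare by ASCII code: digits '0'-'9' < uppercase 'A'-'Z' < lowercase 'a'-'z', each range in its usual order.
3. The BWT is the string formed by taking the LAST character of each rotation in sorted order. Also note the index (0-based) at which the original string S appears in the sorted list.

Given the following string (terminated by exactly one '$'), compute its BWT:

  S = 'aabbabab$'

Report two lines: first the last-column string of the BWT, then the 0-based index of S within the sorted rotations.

Answer: b$bbaaaba
1

Derivation:
All 9 rotations (rotation i = S[i:]+S[:i]):
  rot[0] = aabbabab$
  rot[1] = abbabab$a
  rot[2] = bbabab$aa
  rot[3] = babab$aab
  rot[4] = abab$aabb
  rot[5] = bab$aabba
  rot[6] = ab$aabbab
  rot[7] = b$aabbaba
  rot[8] = $aabbabab
Sorted (with $ < everything):
  sorted[0] = $aabbabab  (last char: 'b')
  sorted[1] = aabbabab$  (last char: '$')
  sorted[2] = ab$aabbab  (last char: 'b')
  sorted[3] = abab$aabb  (last char: 'b')
  sorted[4] = abbabab$a  (last char: 'a')
  sorted[5] = b$aabbaba  (last char: 'a')
  sorted[6] = bab$aabba  (last char: 'a')
  sorted[7] = babab$aab  (last char: 'b')
  sorted[8] = bbabab$aa  (last char: 'a')
Last column: b$bbaaaba
Original string S is at sorted index 1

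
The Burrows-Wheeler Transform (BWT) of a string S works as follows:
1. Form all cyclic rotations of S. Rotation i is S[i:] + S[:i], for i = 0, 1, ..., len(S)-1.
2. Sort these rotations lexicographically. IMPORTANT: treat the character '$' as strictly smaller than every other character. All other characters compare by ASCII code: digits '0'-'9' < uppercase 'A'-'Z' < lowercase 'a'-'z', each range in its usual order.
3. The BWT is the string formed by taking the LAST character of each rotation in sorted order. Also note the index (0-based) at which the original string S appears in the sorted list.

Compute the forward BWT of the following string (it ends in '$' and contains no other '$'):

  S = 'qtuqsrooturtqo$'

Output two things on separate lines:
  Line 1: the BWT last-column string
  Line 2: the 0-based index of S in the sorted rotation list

All 15 rotations (rotation i = S[i:]+S[:i]):
  rot[0] = qtuqsrooturtqo$
  rot[1] = tuqsrooturtqo$q
  rot[2] = uqsrooturtqo$qt
  rot[3] = qsrooturtqo$qtu
  rot[4] = srooturtqo$qtuq
  rot[5] = rooturtqo$qtuqs
  rot[6] = ooturtqo$qtuqsr
  rot[7] = oturtqo$qtuqsro
  rot[8] = turtqo$qtuqsroo
  rot[9] = urtqo$qtuqsroot
  rot[10] = rtqo$qtuqsrootu
  rot[11] = tqo$qtuqsrootur
  rot[12] = qo$qtuqsrooturt
  rot[13] = o$qtuqsrooturtq
  rot[14] = $qtuqsrooturtqo
Sorted (with $ < everything):
  sorted[0] = $qtuqsrooturtqo  (last char: 'o')
  sorted[1] = o$qtuqsrooturtq  (last char: 'q')
  sorted[2] = ooturtqo$qtuqsr  (last char: 'r')
  sorted[3] = oturtqo$qtuqsro  (last char: 'o')
  sorted[4] = qo$qtuqsrooturt  (last char: 't')
  sorted[5] = qsrooturtqo$qtu  (last char: 'u')
  sorted[6] = qtuqsrooturtqo$  (last char: '$')
  sorted[7] = rooturtqo$qtuqs  (last char: 's')
  sorted[8] = rtqo$qtuqsrootu  (last char: 'u')
  sorted[9] = srooturtqo$qtuq  (last char: 'q')
  sorted[10] = tqo$qtuqsrootur  (last char: 'r')
  sorted[11] = tuqsrooturtqo$q  (last char: 'q')
  sorted[12] = turtqo$qtuqsroo  (last char: 'o')
  sorted[13] = uqsrooturtqo$qt  (last char: 't')
  sorted[14] = urtqo$qtuqsroot  (last char: 't')
Last column: oqrotu$suqrqott
Original string S is at sorted index 6

Answer: oqrotu$suqrqott
6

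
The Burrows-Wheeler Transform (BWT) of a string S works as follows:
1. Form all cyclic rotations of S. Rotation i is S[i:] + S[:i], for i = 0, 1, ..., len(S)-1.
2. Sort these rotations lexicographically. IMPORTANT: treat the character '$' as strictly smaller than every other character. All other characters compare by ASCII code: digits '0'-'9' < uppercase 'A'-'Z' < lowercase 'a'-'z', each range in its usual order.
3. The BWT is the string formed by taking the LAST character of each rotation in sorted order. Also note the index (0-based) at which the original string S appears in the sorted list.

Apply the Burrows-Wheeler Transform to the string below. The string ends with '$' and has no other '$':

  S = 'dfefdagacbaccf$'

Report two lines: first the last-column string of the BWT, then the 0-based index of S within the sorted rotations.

All 15 rotations (rotation i = S[i:]+S[:i]):
  rot[0] = dfefdagacbaccf$
  rot[1] = fefdagacbaccf$d
  rot[2] = efdagacbaccf$df
  rot[3] = fdagacbaccf$dfe
  rot[4] = dagacbaccf$dfef
  rot[5] = agacbaccf$dfefd
  rot[6] = gacbaccf$dfefda
  rot[7] = acbaccf$dfefdag
  rot[8] = cbaccf$dfefdaga
  rot[9] = baccf$dfefdagac
  rot[10] = accf$dfefdagacb
  rot[11] = ccf$dfefdagacba
  rot[12] = cf$dfefdagacbac
  rot[13] = f$dfefdagacbacc
  rot[14] = $dfefdagacbaccf
Sorted (with $ < everything):
  sorted[0] = $dfefdagacbaccf  (last char: 'f')
  sorted[1] = acbaccf$dfefdag  (last char: 'g')
  sorted[2] = accf$dfefdagacb  (last char: 'b')
  sorted[3] = agacbaccf$dfefd  (last char: 'd')
  sorted[4] = baccf$dfefdagac  (last char: 'c')
  sorted[5] = cbaccf$dfefdaga  (last char: 'a')
  sorted[6] = ccf$dfefdagacba  (last char: 'a')
  sorted[7] = cf$dfefdagacbac  (last char: 'c')
  sorted[8] = dagacbaccf$dfef  (last char: 'f')
  sorted[9] = dfefdagacbaccf$  (last char: '$')
  sorted[10] = efdagacbaccf$df  (last char: 'f')
  sorted[11] = f$dfefdagacbacc  (last char: 'c')
  sorted[12] = fdagacbaccf$dfe  (last char: 'e')
  sorted[13] = fefdagacbaccf$d  (last char: 'd')
  sorted[14] = gacbaccf$dfefda  (last char: 'a')
Last column: fgbdcaacf$fceda
Original string S is at sorted index 9

Answer: fgbdcaacf$fceda
9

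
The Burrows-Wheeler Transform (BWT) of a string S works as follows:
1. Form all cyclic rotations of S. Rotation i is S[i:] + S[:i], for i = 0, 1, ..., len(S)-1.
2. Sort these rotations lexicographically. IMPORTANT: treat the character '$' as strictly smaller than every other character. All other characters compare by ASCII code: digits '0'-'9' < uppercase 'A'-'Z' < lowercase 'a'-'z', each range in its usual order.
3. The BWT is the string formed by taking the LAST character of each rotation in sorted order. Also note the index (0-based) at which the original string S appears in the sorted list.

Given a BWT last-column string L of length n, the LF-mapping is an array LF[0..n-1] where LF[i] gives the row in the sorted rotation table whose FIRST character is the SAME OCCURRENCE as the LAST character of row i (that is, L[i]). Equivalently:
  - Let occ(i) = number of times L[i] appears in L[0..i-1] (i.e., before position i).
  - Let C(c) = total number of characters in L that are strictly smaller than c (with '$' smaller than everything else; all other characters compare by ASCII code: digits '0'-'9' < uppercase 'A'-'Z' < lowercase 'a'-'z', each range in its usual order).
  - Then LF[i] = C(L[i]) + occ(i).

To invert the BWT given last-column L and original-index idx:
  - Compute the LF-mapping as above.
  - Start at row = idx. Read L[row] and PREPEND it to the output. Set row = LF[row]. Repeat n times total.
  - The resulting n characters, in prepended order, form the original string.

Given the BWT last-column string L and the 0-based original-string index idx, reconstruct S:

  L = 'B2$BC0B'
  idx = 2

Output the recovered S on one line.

Answer: 20BCBB$

Derivation:
LF mapping: 3 2 0 4 6 1 5
Walk LF starting at row 2, prepending L[row]:
  step 1: row=2, L[2]='$', prepend. Next row=LF[2]=0
  step 2: row=0, L[0]='B', prepend. Next row=LF[0]=3
  step 3: row=3, L[3]='B', prepend. Next row=LF[3]=4
  step 4: row=4, L[4]='C', prepend. Next row=LF[4]=6
  step 5: row=6, L[6]='B', prepend. Next row=LF[6]=5
  step 6: row=5, L[5]='0', prepend. Next row=LF[5]=1
  step 7: row=1, L[1]='2', prepend. Next row=LF[1]=2
Reversed output: 20BCBB$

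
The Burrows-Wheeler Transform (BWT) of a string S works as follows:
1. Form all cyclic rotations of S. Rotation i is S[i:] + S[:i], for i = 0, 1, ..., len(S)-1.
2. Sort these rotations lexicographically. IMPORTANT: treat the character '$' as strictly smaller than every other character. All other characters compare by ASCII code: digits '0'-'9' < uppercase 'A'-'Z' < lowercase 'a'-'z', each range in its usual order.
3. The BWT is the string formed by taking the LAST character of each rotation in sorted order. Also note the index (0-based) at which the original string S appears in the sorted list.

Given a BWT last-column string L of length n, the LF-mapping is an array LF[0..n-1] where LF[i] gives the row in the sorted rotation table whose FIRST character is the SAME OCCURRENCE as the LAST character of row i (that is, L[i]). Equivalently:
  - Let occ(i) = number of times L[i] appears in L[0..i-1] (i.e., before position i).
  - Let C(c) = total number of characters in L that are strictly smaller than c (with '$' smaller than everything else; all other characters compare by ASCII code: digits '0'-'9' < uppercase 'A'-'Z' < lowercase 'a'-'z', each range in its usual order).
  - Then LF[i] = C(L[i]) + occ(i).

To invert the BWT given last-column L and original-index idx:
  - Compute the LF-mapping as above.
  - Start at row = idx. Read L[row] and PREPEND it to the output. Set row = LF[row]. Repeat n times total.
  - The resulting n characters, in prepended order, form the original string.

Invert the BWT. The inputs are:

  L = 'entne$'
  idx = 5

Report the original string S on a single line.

LF mapping: 1 3 5 4 2 0
Walk LF starting at row 5, prepending L[row]:
  step 1: row=5, L[5]='$', prepend. Next row=LF[5]=0
  step 2: row=0, L[0]='e', prepend. Next row=LF[0]=1
  step 3: row=1, L[1]='n', prepend. Next row=LF[1]=3
  step 4: row=3, L[3]='n', prepend. Next row=LF[3]=4
  step 5: row=4, L[4]='e', prepend. Next row=LF[4]=2
  step 6: row=2, L[2]='t', prepend. Next row=LF[2]=5
Reversed output: tenne$

Answer: tenne$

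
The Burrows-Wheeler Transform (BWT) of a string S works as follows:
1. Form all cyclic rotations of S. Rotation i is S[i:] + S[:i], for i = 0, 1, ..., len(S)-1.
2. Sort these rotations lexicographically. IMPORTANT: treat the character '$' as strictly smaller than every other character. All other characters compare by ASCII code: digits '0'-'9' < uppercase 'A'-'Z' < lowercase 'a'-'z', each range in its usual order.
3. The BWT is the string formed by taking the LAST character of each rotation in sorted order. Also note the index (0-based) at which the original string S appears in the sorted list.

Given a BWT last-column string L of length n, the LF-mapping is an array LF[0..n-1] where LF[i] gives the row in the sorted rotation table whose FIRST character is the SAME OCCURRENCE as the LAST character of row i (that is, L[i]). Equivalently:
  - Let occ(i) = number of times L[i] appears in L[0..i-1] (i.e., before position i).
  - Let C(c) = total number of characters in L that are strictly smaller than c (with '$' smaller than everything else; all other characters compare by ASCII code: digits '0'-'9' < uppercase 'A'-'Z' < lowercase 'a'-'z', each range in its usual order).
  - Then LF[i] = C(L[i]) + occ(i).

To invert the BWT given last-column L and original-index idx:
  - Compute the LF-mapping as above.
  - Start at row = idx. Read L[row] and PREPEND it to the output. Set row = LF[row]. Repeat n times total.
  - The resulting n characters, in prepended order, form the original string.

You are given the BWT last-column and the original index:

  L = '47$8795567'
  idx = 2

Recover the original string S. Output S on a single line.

Answer: 576857974$

Derivation:
LF mapping: 1 5 0 8 6 9 2 3 4 7
Walk LF starting at row 2, prepending L[row]:
  step 1: row=2, L[2]='$', prepend. Next row=LF[2]=0
  step 2: row=0, L[0]='4', prepend. Next row=LF[0]=1
  step 3: row=1, L[1]='7', prepend. Next row=LF[1]=5
  step 4: row=5, L[5]='9', prepend. Next row=LF[5]=9
  step 5: row=9, L[9]='7', prepend. Next row=LF[9]=7
  step 6: row=7, L[7]='5', prepend. Next row=LF[7]=3
  step 7: row=3, L[3]='8', prepend. Next row=LF[3]=8
  step 8: row=8, L[8]='6', prepend. Next row=LF[8]=4
  step 9: row=4, L[4]='7', prepend. Next row=LF[4]=6
  step 10: row=6, L[6]='5', prepend. Next row=LF[6]=2
Reversed output: 576857974$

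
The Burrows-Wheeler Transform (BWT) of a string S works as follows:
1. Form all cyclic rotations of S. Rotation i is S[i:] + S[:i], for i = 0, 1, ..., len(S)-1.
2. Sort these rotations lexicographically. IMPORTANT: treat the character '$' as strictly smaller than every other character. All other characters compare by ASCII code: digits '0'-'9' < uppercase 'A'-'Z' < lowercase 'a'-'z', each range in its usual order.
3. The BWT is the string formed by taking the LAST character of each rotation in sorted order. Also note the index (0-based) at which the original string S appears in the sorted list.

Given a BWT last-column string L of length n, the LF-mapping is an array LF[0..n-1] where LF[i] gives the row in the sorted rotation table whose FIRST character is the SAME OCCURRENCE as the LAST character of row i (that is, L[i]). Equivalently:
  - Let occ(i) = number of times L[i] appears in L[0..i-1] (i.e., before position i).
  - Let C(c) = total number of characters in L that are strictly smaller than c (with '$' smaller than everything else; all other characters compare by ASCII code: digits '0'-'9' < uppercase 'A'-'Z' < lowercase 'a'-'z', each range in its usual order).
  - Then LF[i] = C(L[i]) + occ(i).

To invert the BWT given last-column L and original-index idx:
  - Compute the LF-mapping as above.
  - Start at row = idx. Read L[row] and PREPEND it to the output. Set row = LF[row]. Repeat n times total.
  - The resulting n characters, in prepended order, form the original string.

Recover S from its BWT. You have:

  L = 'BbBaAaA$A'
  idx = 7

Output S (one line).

Answer: aBAaAbAB$

Derivation:
LF mapping: 4 8 5 6 1 7 2 0 3
Walk LF starting at row 7, prepending L[row]:
  step 1: row=7, L[7]='$', prepend. Next row=LF[7]=0
  step 2: row=0, L[0]='B', prepend. Next row=LF[0]=4
  step 3: row=4, L[4]='A', prepend. Next row=LF[4]=1
  step 4: row=1, L[1]='b', prepend. Next row=LF[1]=8
  step 5: row=8, L[8]='A', prepend. Next row=LF[8]=3
  step 6: row=3, L[3]='a', prepend. Next row=LF[3]=6
  step 7: row=6, L[6]='A', prepend. Next row=LF[6]=2
  step 8: row=2, L[2]='B', prepend. Next row=LF[2]=5
  step 9: row=5, L[5]='a', prepend. Next row=LF[5]=7
Reversed output: aBAaAbAB$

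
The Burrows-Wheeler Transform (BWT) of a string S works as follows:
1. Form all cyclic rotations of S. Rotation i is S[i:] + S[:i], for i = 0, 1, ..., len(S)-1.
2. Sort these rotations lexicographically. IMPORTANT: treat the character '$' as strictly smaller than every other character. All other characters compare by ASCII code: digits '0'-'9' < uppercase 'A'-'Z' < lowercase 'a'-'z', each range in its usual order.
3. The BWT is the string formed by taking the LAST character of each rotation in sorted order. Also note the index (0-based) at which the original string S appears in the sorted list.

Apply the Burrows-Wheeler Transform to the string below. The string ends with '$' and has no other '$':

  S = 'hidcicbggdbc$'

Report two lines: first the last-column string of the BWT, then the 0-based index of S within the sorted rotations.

All 13 rotations (rotation i = S[i:]+S[:i]):
  rot[0] = hidcicbggdbc$
  rot[1] = idcicbggdbc$h
  rot[2] = dcicbggdbc$hi
  rot[3] = cicbggdbc$hid
  rot[4] = icbggdbc$hidc
  rot[5] = cbggdbc$hidci
  rot[6] = bggdbc$hidcic
  rot[7] = ggdbc$hidcicb
  rot[8] = gdbc$hidcicbg
  rot[9] = dbc$hidcicbgg
  rot[10] = bc$hidcicbggd
  rot[11] = c$hidcicbggdb
  rot[12] = $hidcicbggdbc
Sorted (with $ < everything):
  sorted[0] = $hidcicbggdbc  (last char: 'c')
  sorted[1] = bc$hidcicbggd  (last char: 'd')
  sorted[2] = bggdbc$hidcic  (last char: 'c')
  sorted[3] = c$hidcicbggdb  (last char: 'b')
  sorted[4] = cbggdbc$hidci  (last char: 'i')
  sorted[5] = cicbggdbc$hid  (last char: 'd')
  sorted[6] = dbc$hidcicbgg  (last char: 'g')
  sorted[7] = dcicbggdbc$hi  (last char: 'i')
  sorted[8] = gdbc$hidcicbg  (last char: 'g')
  sorted[9] = ggdbc$hidcicb  (last char: 'b')
  sorted[10] = hidcicbggdbc$  (last char: '$')
  sorted[11] = icbggdbc$hidc  (last char: 'c')
  sorted[12] = idcicbggdbc$h  (last char: 'h')
Last column: cdcbidgigb$ch
Original string S is at sorted index 10

Answer: cdcbidgigb$ch
10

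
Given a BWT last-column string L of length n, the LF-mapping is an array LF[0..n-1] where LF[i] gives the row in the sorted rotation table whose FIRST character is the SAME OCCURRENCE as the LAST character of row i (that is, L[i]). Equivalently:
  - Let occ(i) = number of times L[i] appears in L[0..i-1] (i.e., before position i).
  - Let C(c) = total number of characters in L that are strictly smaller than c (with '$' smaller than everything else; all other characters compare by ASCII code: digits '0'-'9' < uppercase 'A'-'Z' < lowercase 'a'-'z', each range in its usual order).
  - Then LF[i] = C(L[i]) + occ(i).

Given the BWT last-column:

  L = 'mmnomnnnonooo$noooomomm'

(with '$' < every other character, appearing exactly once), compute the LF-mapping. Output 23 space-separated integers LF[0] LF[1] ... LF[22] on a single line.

Char counts: '$':1, 'm':6, 'n':6, 'o':10
C (first-col start): C('$')=0, C('m')=1, C('n')=7, C('o')=13
L[0]='m': occ=0, LF[0]=C('m')+0=1+0=1
L[1]='m': occ=1, LF[1]=C('m')+1=1+1=2
L[2]='n': occ=0, LF[2]=C('n')+0=7+0=7
L[3]='o': occ=0, LF[3]=C('o')+0=13+0=13
L[4]='m': occ=2, LF[4]=C('m')+2=1+2=3
L[5]='n': occ=1, LF[5]=C('n')+1=7+1=8
L[6]='n': occ=2, LF[6]=C('n')+2=7+2=9
L[7]='n': occ=3, LF[7]=C('n')+3=7+3=10
L[8]='o': occ=1, LF[8]=C('o')+1=13+1=14
L[9]='n': occ=4, LF[9]=C('n')+4=7+4=11
L[10]='o': occ=2, LF[10]=C('o')+2=13+2=15
L[11]='o': occ=3, LF[11]=C('o')+3=13+3=16
L[12]='o': occ=4, LF[12]=C('o')+4=13+4=17
L[13]='$': occ=0, LF[13]=C('$')+0=0+0=0
L[14]='n': occ=5, LF[14]=C('n')+5=7+5=12
L[15]='o': occ=5, LF[15]=C('o')+5=13+5=18
L[16]='o': occ=6, LF[16]=C('o')+6=13+6=19
L[17]='o': occ=7, LF[17]=C('o')+7=13+7=20
L[18]='o': occ=8, LF[18]=C('o')+8=13+8=21
L[19]='m': occ=3, LF[19]=C('m')+3=1+3=4
L[20]='o': occ=9, LF[20]=C('o')+9=13+9=22
L[21]='m': occ=4, LF[21]=C('m')+4=1+4=5
L[22]='m': occ=5, LF[22]=C('m')+5=1+5=6

Answer: 1 2 7 13 3 8 9 10 14 11 15 16 17 0 12 18 19 20 21 4 22 5 6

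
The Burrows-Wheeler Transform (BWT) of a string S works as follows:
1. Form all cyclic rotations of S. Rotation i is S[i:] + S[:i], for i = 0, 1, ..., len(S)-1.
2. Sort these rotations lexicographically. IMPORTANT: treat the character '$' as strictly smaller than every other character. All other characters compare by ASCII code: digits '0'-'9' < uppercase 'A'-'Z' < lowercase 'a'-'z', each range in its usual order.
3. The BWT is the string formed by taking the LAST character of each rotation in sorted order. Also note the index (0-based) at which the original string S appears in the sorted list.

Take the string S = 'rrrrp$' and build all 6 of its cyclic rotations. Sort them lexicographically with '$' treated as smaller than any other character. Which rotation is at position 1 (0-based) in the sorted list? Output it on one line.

All 6 rotations (rotation i = S[i:]+S[:i]):
  rot[0] = rrrrp$
  rot[1] = rrrp$r
  rot[2] = rrp$rr
  rot[3] = rp$rrr
  rot[4] = p$rrrr
  rot[5] = $rrrrp
Sorted (with $ < everything):
  sorted[0] = $rrrrp
  sorted[1] = p$rrrr
  sorted[2] = rp$rrr
  sorted[3] = rrp$rr
  sorted[4] = rrrp$r
  sorted[5] = rrrrp$
sorted[1] = p$rrrr

Answer: p$rrrr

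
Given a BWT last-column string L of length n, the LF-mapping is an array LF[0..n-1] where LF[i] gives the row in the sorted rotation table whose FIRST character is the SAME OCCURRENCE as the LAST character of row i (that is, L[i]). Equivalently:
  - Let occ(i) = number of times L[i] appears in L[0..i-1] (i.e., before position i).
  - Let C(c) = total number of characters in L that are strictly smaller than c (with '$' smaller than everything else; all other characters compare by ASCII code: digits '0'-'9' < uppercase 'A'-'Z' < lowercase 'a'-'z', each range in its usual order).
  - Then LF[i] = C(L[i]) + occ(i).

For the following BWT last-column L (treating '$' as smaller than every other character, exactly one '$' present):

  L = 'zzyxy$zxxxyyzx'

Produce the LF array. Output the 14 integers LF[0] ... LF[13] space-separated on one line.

Char counts: '$':1, 'x':5, 'y':4, 'z':4
C (first-col start): C('$')=0, C('x')=1, C('y')=6, C('z')=10
L[0]='z': occ=0, LF[0]=C('z')+0=10+0=10
L[1]='z': occ=1, LF[1]=C('z')+1=10+1=11
L[2]='y': occ=0, LF[2]=C('y')+0=6+0=6
L[3]='x': occ=0, LF[3]=C('x')+0=1+0=1
L[4]='y': occ=1, LF[4]=C('y')+1=6+1=7
L[5]='$': occ=0, LF[5]=C('$')+0=0+0=0
L[6]='z': occ=2, LF[6]=C('z')+2=10+2=12
L[7]='x': occ=1, LF[7]=C('x')+1=1+1=2
L[8]='x': occ=2, LF[8]=C('x')+2=1+2=3
L[9]='x': occ=3, LF[9]=C('x')+3=1+3=4
L[10]='y': occ=2, LF[10]=C('y')+2=6+2=8
L[11]='y': occ=3, LF[11]=C('y')+3=6+3=9
L[12]='z': occ=3, LF[12]=C('z')+3=10+3=13
L[13]='x': occ=4, LF[13]=C('x')+4=1+4=5

Answer: 10 11 6 1 7 0 12 2 3 4 8 9 13 5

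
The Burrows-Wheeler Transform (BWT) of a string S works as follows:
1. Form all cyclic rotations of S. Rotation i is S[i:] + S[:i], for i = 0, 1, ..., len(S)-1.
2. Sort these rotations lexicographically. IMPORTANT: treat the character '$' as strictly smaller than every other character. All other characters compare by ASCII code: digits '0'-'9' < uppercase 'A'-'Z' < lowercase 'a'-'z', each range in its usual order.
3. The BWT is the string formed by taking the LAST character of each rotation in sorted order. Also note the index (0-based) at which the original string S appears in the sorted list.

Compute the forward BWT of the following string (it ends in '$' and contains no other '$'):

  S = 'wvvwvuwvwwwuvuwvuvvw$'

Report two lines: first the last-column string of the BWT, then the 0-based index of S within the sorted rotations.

Answer: wwvvvwuwuwvvwvwuv$uwv
17

Derivation:
All 21 rotations (rotation i = S[i:]+S[:i]):
  rot[0] = wvvwvuwvwwwuvuwvuvvw$
  rot[1] = vvwvuwvwwwuvuwvuvvw$w
  rot[2] = vwvuwvwwwuvuwvuvvw$wv
  rot[3] = wvuwvwwwuvuwvuvvw$wvv
  rot[4] = vuwvwwwuvuwvuvvw$wvvw
  rot[5] = uwvwwwuvuwvuvvw$wvvwv
  rot[6] = wvwwwuvuwvuvvw$wvvwvu
  rot[7] = vwwwuvuwvuvvw$wvvwvuw
  rot[8] = wwwuvuwvuvvw$wvvwvuwv
  rot[9] = wwuvuwvuvvw$wvvwvuwvw
  rot[10] = wuvuwvuvvw$wvvwvuwvww
  rot[11] = uvuwvuvvw$wvvwvuwvwww
  rot[12] = vuwvuvvw$wvvwvuwvwwwu
  rot[13] = uwvuvvw$wvvwvuwvwwwuv
  rot[14] = wvuvvw$wvvwvuwvwwwuvu
  rot[15] = vuvvw$wvvwvuwvwwwuvuw
  rot[16] = uvvw$wvvwvuwvwwwuvuwv
  rot[17] = vvw$wvvwvuwvwwwuvuwvu
  rot[18] = vw$wvvwvuwvwwwuvuwvuv
  rot[19] = w$wvvwvuwvwwwuvuwvuvv
  rot[20] = $wvvwvuwvwwwuvuwvuvvw
Sorted (with $ < everything):
  sorted[0] = $wvvwvuwvwwwuvuwvuvvw  (last char: 'w')
  sorted[1] = uvuwvuvvw$wvvwvuwvwww  (last char: 'w')
  sorted[2] = uvvw$wvvwvuwvwwwuvuwv  (last char: 'v')
  sorted[3] = uwvuvvw$wvvwvuwvwwwuv  (last char: 'v')
  sorted[4] = uwvwwwuvuwvuvvw$wvvwv  (last char: 'v')
  sorted[5] = vuvvw$wvvwvuwvwwwuvuw  (last char: 'w')
  sorted[6] = vuwvuvvw$wvvwvuwvwwwu  (last char: 'u')
  sorted[7] = vuwvwwwuvuwvuvvw$wvvw  (last char: 'w')
  sorted[8] = vvw$wvvwvuwvwwwuvuwvu  (last char: 'u')
  sorted[9] = vvwvuwvwwwuvuwvuvvw$w  (last char: 'w')
  sorted[10] = vw$wvvwvuwvwwwuvuwvuv  (last char: 'v')
  sorted[11] = vwvuwvwwwuvuwvuvvw$wv  (last char: 'v')
  sorted[12] = vwwwuvuwvuvvw$wvvwvuw  (last char: 'w')
  sorted[13] = w$wvvwvuwvwwwuvuwvuvv  (last char: 'v')
  sorted[14] = wuvuwvuvvw$wvvwvuwvww  (last char: 'w')
  sorted[15] = wvuvvw$wvvwvuwvwwwuvu  (last char: 'u')
  sorted[16] = wvuwvwwwuvuwvuvvw$wvv  (last char: 'v')
  sorted[17] = wvvwvuwvwwwuvuwvuvvw$  (last char: '$')
  sorted[18] = wvwwwuvuwvuvvw$wvvwvu  (last char: 'u')
  sorted[19] = wwuvuwvuvvw$wvvwvuwvw  (last char: 'w')
  sorted[20] = wwwuvuwvuvvw$wvvwvuwv  (last char: 'v')
Last column: wwvvvwuwuwvvwvwuv$uwv
Original string S is at sorted index 17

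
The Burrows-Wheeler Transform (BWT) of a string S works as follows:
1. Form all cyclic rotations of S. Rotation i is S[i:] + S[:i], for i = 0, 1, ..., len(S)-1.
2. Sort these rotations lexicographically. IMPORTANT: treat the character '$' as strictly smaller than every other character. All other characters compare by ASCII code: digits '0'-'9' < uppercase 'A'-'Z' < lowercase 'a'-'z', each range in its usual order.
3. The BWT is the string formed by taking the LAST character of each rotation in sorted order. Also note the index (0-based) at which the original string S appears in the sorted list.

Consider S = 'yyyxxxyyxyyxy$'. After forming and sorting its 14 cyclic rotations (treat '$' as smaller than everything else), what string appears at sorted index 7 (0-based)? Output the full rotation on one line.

All 14 rotations (rotation i = S[i:]+S[:i]):
  rot[0] = yyyxxxyyxyyxy$
  rot[1] = yyxxxyyxyyxy$y
  rot[2] = yxxxyyxyyxy$yy
  rot[3] = xxxyyxyyxy$yyy
  rot[4] = xxyyxyyxy$yyyx
  rot[5] = xyyxyyxy$yyyxx
  rot[6] = yyxyyxy$yyyxxx
  rot[7] = yxyyxy$yyyxxxy
  rot[8] = xyyxy$yyyxxxyy
  rot[9] = yyxy$yyyxxxyyx
  rot[10] = yxy$yyyxxxyyxy
  rot[11] = xy$yyyxxxyyxyy
  rot[12] = y$yyyxxxyyxyyx
  rot[13] = $yyyxxxyyxyyxy
Sorted (with $ < everything):
  sorted[0] = $yyyxxxyyxyyxy
  sorted[1] = xxxyyxyyxy$yyy
  sorted[2] = xxyyxyyxy$yyyx
  sorted[3] = xy$yyyxxxyyxyy
  sorted[4] = xyyxy$yyyxxxyy
  sorted[5] = xyyxyyxy$yyyxx
  sorted[6] = y$yyyxxxyyxyyx
  sorted[7] = yxxxyyxyyxy$yy
  sorted[8] = yxy$yyyxxxyyxy
  sorted[9] = yxyyxy$yyyxxxy
  sorted[10] = yyxxxyyxyyxy$y
  sorted[11] = yyxy$yyyxxxyyx
  sorted[12] = yyxyyxy$yyyxxx
  sorted[13] = yyyxxxyyxyyxy$
sorted[7] = yxxxyyxyyxy$yy

Answer: yxxxyyxyyxy$yy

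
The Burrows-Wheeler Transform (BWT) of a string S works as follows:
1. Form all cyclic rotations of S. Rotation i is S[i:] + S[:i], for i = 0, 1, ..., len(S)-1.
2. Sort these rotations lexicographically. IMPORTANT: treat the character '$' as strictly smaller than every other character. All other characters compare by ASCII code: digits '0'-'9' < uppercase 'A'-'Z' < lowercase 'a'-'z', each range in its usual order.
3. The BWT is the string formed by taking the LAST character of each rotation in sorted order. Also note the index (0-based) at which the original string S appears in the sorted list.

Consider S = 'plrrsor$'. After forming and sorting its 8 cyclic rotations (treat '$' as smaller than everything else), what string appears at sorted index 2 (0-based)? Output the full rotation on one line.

Answer: or$plrrs

Derivation:
All 8 rotations (rotation i = S[i:]+S[:i]):
  rot[0] = plrrsor$
  rot[1] = lrrsor$p
  rot[2] = rrsor$pl
  rot[3] = rsor$plr
  rot[4] = sor$plrr
  rot[5] = or$plrrs
  rot[6] = r$plrrso
  rot[7] = $plrrsor
Sorted (with $ < everything):
  sorted[0] = $plrrsor
  sorted[1] = lrrsor$p
  sorted[2] = or$plrrs
  sorted[3] = plrrsor$
  sorted[4] = r$plrrso
  sorted[5] = rrsor$pl
  sorted[6] = rsor$plr
  sorted[7] = sor$plrr
sorted[2] = or$plrrs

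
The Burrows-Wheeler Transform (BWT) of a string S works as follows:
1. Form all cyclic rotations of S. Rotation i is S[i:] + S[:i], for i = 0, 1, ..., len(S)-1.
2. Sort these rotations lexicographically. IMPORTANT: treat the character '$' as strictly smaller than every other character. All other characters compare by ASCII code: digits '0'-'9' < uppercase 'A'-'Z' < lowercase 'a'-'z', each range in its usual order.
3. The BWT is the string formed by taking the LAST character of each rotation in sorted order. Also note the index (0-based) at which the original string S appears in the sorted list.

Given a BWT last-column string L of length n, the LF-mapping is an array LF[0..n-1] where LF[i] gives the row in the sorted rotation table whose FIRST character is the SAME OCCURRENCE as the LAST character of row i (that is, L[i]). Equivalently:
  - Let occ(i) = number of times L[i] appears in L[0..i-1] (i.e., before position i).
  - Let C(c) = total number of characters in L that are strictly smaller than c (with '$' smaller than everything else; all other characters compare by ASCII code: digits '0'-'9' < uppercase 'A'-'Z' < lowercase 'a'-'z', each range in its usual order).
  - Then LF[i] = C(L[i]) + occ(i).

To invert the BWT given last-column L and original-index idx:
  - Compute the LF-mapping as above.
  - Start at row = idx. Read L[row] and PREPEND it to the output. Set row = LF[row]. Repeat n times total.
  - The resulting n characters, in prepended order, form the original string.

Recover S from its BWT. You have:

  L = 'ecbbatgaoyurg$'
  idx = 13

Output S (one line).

Answer: yogurtcabbage$

Derivation:
LF mapping: 6 5 3 4 1 11 7 2 9 13 12 10 8 0
Walk LF starting at row 13, prepending L[row]:
  step 1: row=13, L[13]='$', prepend. Next row=LF[13]=0
  step 2: row=0, L[0]='e', prepend. Next row=LF[0]=6
  step 3: row=6, L[6]='g', prepend. Next row=LF[6]=7
  step 4: row=7, L[7]='a', prepend. Next row=LF[7]=2
  step 5: row=2, L[2]='b', prepend. Next row=LF[2]=3
  step 6: row=3, L[3]='b', prepend. Next row=LF[3]=4
  step 7: row=4, L[4]='a', prepend. Next row=LF[4]=1
  step 8: row=1, L[1]='c', prepend. Next row=LF[1]=5
  step 9: row=5, L[5]='t', prepend. Next row=LF[5]=11
  step 10: row=11, L[11]='r', prepend. Next row=LF[11]=10
  step 11: row=10, L[10]='u', prepend. Next row=LF[10]=12
  step 12: row=12, L[12]='g', prepend. Next row=LF[12]=8
  step 13: row=8, L[8]='o', prepend. Next row=LF[8]=9
  step 14: row=9, L[9]='y', prepend. Next row=LF[9]=13
Reversed output: yogurtcabbage$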